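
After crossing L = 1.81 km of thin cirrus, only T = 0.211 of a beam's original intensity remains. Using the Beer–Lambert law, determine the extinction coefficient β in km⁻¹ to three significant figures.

0.860 km⁻¹

Beer–Lambert: T = exp(−βL) ⇒ β = −ln(T)/L = −ln(0.211)/1.81 = 1.5559/1.81 = 0.8596 km⁻¹.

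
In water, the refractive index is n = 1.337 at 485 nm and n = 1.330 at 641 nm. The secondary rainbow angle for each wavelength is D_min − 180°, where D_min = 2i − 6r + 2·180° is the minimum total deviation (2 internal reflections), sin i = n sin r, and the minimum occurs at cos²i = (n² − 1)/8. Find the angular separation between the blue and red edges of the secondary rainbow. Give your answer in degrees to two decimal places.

At 485 nm (n = 1.337): cos²i = 0.09845 → i = 71.714°, r = 45.249°, D_min = 231.934°, rainbow angle = 51.934°.
At 641 nm (n = 1.330): cos²i = 0.09611 → i = 71.940°, r = 45.630°, D_min = 230.101°, rainbow angle = 50.101°.
Angular width = |51.934° − 50.101°| = 1.832°.

1.83°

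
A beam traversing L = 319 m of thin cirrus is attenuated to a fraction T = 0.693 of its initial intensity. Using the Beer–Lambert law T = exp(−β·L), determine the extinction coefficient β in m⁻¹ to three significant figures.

0.00115 m⁻¹

Beer–Lambert: T = exp(−βL) ⇒ β = −ln(T)/L = −ln(0.693)/319 = 0.3667/319 = 0.00115 m⁻¹.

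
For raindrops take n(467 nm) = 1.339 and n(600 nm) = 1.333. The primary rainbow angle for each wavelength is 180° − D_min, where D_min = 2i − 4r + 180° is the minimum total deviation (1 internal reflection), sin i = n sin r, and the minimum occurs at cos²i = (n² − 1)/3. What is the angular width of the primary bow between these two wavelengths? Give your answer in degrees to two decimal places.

At 467 nm (n = 1.339): cos²i = 0.26431 → i = 59.062°, r = 39.834°, D_min = 138.786°, rainbow angle = 41.214°.
At 600 nm (n = 1.333): cos²i = 0.25896 → i = 59.410°, r = 40.225°, D_min = 137.922°, rainbow angle = 42.078°.
Angular width = |41.214° − 42.078°| = 0.865°.

0.86°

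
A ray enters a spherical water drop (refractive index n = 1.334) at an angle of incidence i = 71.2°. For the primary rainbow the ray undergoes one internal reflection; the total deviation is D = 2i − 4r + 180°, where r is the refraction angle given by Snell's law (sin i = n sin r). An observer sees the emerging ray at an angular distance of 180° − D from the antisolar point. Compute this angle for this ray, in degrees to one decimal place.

38.4°

sin r = sin 71.2° / 1.334 = 0.9466/1.334 = 0.7096; r = 45.20°.
D = 2·71.2° − 4·45.20° + 180° = 142.40° − 180.82° + 180° = 141.58°.
Angle from antisolar point = 180° − D = 38.42°.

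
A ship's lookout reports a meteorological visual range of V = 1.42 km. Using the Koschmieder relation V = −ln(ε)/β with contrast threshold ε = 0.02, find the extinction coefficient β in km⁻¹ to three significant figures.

β = −ln(0.02) / V = 3.912 / 1.42 = 2.7549 km⁻¹.

2.75 km⁻¹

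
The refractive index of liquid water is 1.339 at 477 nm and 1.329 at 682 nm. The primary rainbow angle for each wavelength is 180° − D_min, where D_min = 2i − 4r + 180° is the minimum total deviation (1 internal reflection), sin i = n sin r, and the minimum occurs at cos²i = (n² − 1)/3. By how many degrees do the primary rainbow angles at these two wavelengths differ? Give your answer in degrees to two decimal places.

At 477 nm (n = 1.339): cos²i = 0.26431 → i = 59.062°, r = 39.834°, D_min = 138.786°, rainbow angle = 41.214°.
At 682 nm (n = 1.329): cos²i = 0.25541 → i = 59.643°, r = 40.487°, D_min = 137.337°, rainbow angle = 42.663°.
Angular width = |41.214° − 42.663°| = 1.450°.

1.45°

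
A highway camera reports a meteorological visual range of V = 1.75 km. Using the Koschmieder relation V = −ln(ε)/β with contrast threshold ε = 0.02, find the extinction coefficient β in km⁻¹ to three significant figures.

2.24 km⁻¹

β = −ln(0.02) / V = 3.912 / 1.75 = 2.2354 km⁻¹.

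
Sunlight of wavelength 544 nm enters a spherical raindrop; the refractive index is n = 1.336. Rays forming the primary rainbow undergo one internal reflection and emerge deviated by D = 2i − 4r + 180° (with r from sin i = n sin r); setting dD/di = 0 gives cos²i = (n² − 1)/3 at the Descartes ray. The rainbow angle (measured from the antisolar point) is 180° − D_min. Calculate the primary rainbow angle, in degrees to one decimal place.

cos²i = (1.78490 − 1)/3 = 0.26163; i = arccos(0.51150) = 59.236°.
sin r = sin 59.236°/1.336 = 0.64318; r = 40.029°.
D_min = 2·59.236° − 4·40.029° + 180° = 138.356°.
Rainbow angle = 180° − D_min = 41.644°.

41.6°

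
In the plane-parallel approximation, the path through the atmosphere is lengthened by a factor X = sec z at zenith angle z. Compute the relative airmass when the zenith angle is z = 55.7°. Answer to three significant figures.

1.77

X = sec z = 1/cos 55.7° = 1/0.5635 = 1.7745.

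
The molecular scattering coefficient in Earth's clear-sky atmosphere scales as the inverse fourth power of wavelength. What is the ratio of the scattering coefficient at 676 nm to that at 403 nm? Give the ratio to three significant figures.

0.126

Rayleigh scattering ∝ λ⁻⁴, so the ratio of coefficients is the inverse fourth power of the wavelength ratio.
σ(676)/σ(403) = (403/676)⁴ = (0.5962)⁴ = 0.1263.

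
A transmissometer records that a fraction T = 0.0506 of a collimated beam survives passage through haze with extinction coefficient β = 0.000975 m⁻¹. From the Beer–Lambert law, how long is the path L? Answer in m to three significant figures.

Beer–Lambert: T = exp(−βL) ⇒ L = −ln(T)/β = −ln(0.0506)/0.000975 = 2.9838/0.000975 = 3060 m.

3060 m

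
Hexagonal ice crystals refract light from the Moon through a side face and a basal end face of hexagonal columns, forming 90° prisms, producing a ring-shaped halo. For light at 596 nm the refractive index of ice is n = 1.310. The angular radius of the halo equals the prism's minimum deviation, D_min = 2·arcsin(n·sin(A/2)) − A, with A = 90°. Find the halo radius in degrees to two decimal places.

45.73°

n·sin(A/2) = 1.310 × sin 45° = 1.310 × 0.7071 = 0.9263.
D_min = 2·arcsin(0.9263) − 90° = 2 × 67.867° − 90° = 45.733°.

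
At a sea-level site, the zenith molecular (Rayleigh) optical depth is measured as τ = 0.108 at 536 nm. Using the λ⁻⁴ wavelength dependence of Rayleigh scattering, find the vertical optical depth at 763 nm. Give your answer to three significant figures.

τ(763 nm) = τ(536 nm) × (536/763)⁴ = 0.108 × (0.7025)⁴ = 0.108 × 0.2435 = 0.0263.

0.0263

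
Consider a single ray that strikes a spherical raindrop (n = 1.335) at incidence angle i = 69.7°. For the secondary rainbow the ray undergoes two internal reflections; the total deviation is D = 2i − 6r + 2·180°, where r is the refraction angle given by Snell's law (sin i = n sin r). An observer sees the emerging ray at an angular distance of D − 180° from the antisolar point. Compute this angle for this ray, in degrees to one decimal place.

sin r = sin 69.7° / 1.335 = 0.9379/1.335 = 0.7025; r = 44.63°.
D = 2·69.7° − 6·44.63° + 2·180° = 139.40° − 267.79° + 360° = 231.61°.
Angle from antisolar point = D − 180° = 51.61°.

51.6°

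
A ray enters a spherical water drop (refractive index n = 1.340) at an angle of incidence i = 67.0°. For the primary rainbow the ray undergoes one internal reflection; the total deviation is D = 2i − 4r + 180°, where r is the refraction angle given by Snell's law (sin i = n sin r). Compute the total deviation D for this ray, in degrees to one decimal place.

sin r = sin 67.0° / 1.340 = 0.9205/1.340 = 0.6869; r = 43.39°.
D = 2·67.0° − 4·43.39° + 180° = 134.00° − 173.55° + 180° = 140.45°.

140.4°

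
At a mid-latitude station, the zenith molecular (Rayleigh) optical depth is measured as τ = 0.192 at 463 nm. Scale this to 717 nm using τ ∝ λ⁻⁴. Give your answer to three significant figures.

0.0334

τ(717 nm) = τ(463 nm) × (463/717)⁴ = 0.192 × (0.6457)⁴ = 0.192 × 0.1739 = 0.0334.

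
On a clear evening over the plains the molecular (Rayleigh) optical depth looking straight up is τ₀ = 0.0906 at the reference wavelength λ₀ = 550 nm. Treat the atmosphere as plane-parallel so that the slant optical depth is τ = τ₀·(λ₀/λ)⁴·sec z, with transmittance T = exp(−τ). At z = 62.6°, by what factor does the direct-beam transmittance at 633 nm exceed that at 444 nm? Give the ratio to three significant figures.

Airmass: sec 62.6° = 2.1730.
τ(633 nm) = 0.0906 × (550/633)⁴ × 2.1730 = 0.0906 × 0.5699 × 2.1730 = 0.1122.
τ(444 nm) = 0.0906 × (550/444)⁴ × 2.1730 = 0.0906 × 2.3546 × 2.1730 = 0.4636.
T(633)/T(444) = exp(τ_B − τ_A) = exp(0.3513) = 1.4210.

1.42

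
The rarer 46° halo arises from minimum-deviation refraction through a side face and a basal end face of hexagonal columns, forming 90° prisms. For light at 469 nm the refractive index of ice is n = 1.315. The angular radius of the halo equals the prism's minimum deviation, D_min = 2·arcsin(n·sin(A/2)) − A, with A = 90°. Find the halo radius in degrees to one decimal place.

46.8°

n·sin(A/2) = 1.315 × sin 45° = 1.315 × 0.7071 = 0.9298.
D_min = 2·arcsin(0.9298) − 90° = 2 × 68.411° − 90° = 46.821°.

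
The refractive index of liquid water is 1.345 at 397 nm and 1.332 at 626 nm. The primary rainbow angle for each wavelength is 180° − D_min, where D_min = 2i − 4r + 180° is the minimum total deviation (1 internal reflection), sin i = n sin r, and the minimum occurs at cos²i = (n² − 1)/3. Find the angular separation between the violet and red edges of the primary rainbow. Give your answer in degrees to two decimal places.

At 397 nm (n = 1.345): cos²i = 0.26967 → i = 58.715°, r = 39.448°, D_min = 139.635°, rainbow angle = 40.365°.
At 626 nm (n = 1.332): cos²i = 0.25807 → i = 59.469°, r = 40.290°, D_min = 137.776°, rainbow angle = 42.224°.
Angular width = |40.365° − 42.224°| = 1.859°.

1.86°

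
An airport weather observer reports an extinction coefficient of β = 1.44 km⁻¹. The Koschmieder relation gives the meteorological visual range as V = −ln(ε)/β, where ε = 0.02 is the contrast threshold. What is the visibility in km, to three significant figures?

2.72 km

V = −ln(0.02) / 1.44 = 3.912 / 1.44 = 2.7167 km.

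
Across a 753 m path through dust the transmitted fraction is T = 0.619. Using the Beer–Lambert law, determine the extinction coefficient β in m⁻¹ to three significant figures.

0.000637 m⁻¹

Beer–Lambert: T = exp(−βL) ⇒ β = −ln(T)/L = −ln(0.619)/753 = 0.4797/753 = 0.000637 m⁻¹.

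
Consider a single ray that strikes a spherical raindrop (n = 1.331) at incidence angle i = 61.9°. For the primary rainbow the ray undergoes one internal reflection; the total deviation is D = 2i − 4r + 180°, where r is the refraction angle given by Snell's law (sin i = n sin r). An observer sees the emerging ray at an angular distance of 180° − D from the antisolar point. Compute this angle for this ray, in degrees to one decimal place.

42.2°

sin r = sin 61.9° / 1.331 = 0.8821/1.331 = 0.6628; r = 41.51°.
D = 2·61.9° − 4·41.51° + 180° = 123.80° − 166.04° + 180° = 137.76°.
Angle from antisolar point = 180° − D = 42.24°.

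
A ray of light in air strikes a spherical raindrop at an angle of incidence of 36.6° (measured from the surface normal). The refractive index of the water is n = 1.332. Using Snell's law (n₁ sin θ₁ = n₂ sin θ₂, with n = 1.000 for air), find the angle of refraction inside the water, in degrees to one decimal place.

Snell: sin θ_r = sin θ_i / n = sin 36.6° / 1.332 = 0.5962 / 1.332 = 0.4476.
θ_r = arcsin(0.4476) = 26.59°.

26.6°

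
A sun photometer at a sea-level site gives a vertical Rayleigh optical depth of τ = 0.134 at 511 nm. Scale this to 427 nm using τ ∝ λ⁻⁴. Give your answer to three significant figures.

0.275

τ(427 nm) = τ(511 nm) × (511/427)⁴ = 0.134 × (1.1967)⁴ = 0.134 × 2.0510 = 0.2748.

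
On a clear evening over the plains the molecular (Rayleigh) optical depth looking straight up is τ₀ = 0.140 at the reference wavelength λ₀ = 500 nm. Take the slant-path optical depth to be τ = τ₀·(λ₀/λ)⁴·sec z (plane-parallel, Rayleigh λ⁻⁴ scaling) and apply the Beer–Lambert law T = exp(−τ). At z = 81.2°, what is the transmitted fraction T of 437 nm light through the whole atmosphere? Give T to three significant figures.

sec 81.2° = 6.5366.
τ = 0.140 × (500/437)⁴ × 6.5366 = 0.140 × 1.7138 × 6.5366 = 1.5683.
T = exp(−1.5683) = 0.2084.

0.208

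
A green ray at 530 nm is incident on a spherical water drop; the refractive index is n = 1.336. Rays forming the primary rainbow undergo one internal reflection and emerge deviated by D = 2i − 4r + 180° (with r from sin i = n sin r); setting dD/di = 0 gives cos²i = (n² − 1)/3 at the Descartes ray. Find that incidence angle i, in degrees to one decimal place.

cos²i = (1.336² − 1)/3 = (1.78490 − 1)/3 = 0.26163.
cos i = 0.51150, so i = 59.236°.

59.2°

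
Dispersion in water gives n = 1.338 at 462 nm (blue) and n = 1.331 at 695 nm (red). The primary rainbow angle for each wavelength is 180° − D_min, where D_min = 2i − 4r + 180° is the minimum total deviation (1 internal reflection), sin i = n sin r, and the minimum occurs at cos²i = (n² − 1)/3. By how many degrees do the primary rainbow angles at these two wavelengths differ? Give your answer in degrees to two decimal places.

1.01°

At 462 nm (n = 1.338): cos²i = 0.26341 → i = 59.120°, r = 39.899°, D_min = 138.643°, rainbow angle = 41.357°.
At 695 nm (n = 1.331): cos²i = 0.25719 → i = 59.527°, r = 40.356°, D_min = 137.630°, rainbow angle = 42.370°.
Angular width = |41.357° − 42.370°| = 1.013°.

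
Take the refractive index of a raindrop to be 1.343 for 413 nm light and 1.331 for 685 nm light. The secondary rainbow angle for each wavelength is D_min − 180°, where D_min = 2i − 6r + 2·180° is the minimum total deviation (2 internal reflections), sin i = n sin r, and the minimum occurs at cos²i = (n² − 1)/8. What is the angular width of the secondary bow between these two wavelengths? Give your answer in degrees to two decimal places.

At 413 nm (n = 1.343): cos²i = 0.10046 → i = 71.522°, r = 44.928°, D_min = 233.478°, rainbow angle = 53.478°.
At 685 nm (n = 1.331): cos²i = 0.09645 → i = 71.907°, r = 45.575°, D_min = 230.365°, rainbow angle = 50.365°.
Angular width = |53.478° − 50.365°| = 3.113°.

3.11°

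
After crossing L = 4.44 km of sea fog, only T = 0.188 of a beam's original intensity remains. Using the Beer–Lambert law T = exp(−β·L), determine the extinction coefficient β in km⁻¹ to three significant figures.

Beer–Lambert: T = exp(−βL) ⇒ β = −ln(T)/L = −ln(0.188)/4.44 = 1.6713/4.44 = 0.3764 km⁻¹.

0.376 km⁻¹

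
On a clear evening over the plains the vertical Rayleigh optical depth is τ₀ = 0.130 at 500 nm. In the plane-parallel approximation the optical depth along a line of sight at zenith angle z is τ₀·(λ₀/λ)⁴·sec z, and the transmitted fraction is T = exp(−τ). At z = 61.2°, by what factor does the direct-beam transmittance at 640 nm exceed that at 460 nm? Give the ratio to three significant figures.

Airmass: sec 61.2° = 2.0757.
τ(640 nm) = 0.130 × (500/640)⁴ × 2.0757 = 0.130 × 0.3725 × 2.0757 = 0.1005.
τ(460 nm) = 0.130 × (500/460)⁴ × 2.0757 = 0.130 × 1.3959 × 2.0757 = 0.3767.
T(640)/T(460) = exp(τ_B − τ_A) = exp(0.2761) = 1.3180.

1.32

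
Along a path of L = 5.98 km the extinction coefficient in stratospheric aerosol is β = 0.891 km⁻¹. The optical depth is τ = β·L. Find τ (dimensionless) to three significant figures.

5.33

τ = β·L = 0.891 × 5.98 = 5.3282.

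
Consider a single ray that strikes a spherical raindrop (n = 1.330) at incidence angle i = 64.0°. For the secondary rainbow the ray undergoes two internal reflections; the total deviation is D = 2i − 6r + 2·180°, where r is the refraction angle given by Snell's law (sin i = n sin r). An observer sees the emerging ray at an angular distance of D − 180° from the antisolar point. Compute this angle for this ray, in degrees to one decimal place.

sin r = sin 64.0° / 1.330 = 0.8988/1.330 = 0.6758; r = 42.52°.
D = 2·64.0° − 6·42.52° + 2·180° = 128.00° − 255.09° + 360° = 232.91°.
Angle from antisolar point = D − 180° = 52.91°.

52.9°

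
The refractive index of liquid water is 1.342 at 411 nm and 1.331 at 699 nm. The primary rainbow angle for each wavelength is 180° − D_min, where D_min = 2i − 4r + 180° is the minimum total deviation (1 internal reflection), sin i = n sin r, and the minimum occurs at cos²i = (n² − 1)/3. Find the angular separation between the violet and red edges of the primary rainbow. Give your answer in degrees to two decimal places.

1.58°

At 411 nm (n = 1.342): cos²i = 0.26699 → i = 58.888°, r = 39.641°, D_min = 139.213°, rainbow angle = 40.787°.
At 699 nm (n = 1.331): cos²i = 0.25719 → i = 59.527°, r = 40.356°, D_min = 137.630°, rainbow angle = 42.370°.
Angular width = |40.787° − 42.370°| = 1.583°.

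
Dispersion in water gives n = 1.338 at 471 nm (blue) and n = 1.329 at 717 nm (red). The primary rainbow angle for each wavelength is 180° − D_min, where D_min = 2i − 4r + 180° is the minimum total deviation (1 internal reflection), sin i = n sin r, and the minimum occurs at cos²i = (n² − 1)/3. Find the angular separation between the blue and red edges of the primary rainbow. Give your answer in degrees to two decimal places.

At 471 nm (n = 1.338): cos²i = 0.26341 → i = 59.120°, r = 39.899°, D_min = 138.643°, rainbow angle = 41.357°.
At 717 nm (n = 1.329): cos²i = 0.25541 → i = 59.643°, r = 40.487°, D_min = 137.337°, rainbow angle = 42.663°.
Angular width = |41.357° − 42.663°| = 1.307°.

1.31°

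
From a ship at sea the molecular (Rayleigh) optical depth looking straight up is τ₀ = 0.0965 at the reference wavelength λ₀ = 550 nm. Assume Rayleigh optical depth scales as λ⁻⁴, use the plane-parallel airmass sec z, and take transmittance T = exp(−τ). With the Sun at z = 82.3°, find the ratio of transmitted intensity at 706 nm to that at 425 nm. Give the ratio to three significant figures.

5.78

Airmass: sec 82.3° = 7.4635.
τ(706 nm) = 0.0965 × (550/706)⁴ × 7.4635 = 0.0965 × 0.3683 × 7.4635 = 0.2653.
τ(425 nm) = 0.0965 × (550/425)⁴ × 7.4635 = 0.0965 × 2.8048 × 7.4635 = 2.0201.
T(706)/T(425) = exp(τ_B − τ_A) = exp(1.7548) = 5.7821.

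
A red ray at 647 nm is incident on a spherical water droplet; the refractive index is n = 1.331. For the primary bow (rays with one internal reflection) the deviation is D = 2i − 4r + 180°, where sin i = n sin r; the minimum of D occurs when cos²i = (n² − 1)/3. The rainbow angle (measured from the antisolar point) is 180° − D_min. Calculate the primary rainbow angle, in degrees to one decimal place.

cos²i = (1.77156 − 1)/3 = 0.25719; i = arccos(0.50714) = 59.527°.
sin r = sin 59.527°/1.331 = 0.64753; r = 40.356°.
D_min = 2·59.527° − 4·40.356° + 180° = 137.630°.
Rainbow angle = 180° − D_min = 42.370°.

42.4°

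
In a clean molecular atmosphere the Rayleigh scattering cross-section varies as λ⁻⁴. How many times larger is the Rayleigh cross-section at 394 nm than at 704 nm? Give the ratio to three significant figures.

10.2

Rayleigh scattering ∝ λ⁻⁴, so the ratio of coefficients is the inverse fourth power of the wavelength ratio.
σ(394)/σ(704) = (704/394)⁴ = (1.7868)⁴ = 10.19.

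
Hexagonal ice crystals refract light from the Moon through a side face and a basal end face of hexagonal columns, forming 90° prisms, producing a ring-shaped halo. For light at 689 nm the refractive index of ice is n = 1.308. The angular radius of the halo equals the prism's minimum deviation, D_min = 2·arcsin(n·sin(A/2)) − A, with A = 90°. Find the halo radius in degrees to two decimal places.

n·sin(A/2) = 1.308 × sin 45° = 1.308 × 0.7071 = 0.9249.
D_min = 2·arcsin(0.9249) − 90° = 2 × 67.653° − 90° = 45.305°.

45.31°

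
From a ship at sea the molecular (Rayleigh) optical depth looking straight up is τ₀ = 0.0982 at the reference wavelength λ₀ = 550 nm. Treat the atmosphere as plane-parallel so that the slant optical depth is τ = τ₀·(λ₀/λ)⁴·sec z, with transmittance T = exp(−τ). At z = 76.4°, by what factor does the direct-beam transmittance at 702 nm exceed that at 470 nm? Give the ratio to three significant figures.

1.87

Airmass: sec 76.4° = 4.2527.
τ(702 nm) = 0.0982 × (550/702)⁴ × 4.2527 = 0.0982 × 0.3768 × 4.2527 = 0.1574.
τ(470 nm) = 0.0982 × (550/470)⁴ × 4.2527 = 0.0982 × 1.8753 × 4.2527 = 0.7831.
T(702)/T(470) = exp(τ_B − τ_A) = exp(0.6258) = 1.8697.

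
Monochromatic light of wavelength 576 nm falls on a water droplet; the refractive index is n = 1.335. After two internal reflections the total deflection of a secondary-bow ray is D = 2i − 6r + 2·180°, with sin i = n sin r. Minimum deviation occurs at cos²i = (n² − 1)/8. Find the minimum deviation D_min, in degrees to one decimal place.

231.4°

cos²i = (1.78222 − 1)/8 = 0.09778; i = arccos(0.31269) = 71.778°.
sin r = sin 71.778°/1.335 = 0.71150; r = 45.357°.
D_min = 2·71.778° − 6·45.357° + 360° = 231.414°.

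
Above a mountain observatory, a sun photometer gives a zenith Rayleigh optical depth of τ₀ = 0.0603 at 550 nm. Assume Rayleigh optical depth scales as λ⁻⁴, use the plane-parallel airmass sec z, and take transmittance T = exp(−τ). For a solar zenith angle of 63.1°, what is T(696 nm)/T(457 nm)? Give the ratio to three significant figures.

Airmass: sec 63.1° = 2.2103.
τ(696 nm) = 0.0603 × (550/696)⁴ × 2.2103 = 0.0603 × 0.3900 × 2.2103 = 0.0520.
τ(457 nm) = 0.0603 × (550/457)⁴ × 2.2103 = 0.0603 × 2.0979 × 2.2103 = 0.2796.
T(696)/T(457) = exp(τ_B − τ_A) = exp(0.2276) = 1.2556.

1.26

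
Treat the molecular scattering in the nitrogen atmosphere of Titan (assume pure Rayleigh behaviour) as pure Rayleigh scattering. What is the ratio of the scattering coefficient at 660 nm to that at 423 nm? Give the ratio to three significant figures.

0.169

Rayleigh scattering ∝ λ⁻⁴, so the ratio of coefficients is the inverse fourth power of the wavelength ratio.
σ(660)/σ(423) = (423/660)⁴ = (0.6409)⁴ = 0.1687.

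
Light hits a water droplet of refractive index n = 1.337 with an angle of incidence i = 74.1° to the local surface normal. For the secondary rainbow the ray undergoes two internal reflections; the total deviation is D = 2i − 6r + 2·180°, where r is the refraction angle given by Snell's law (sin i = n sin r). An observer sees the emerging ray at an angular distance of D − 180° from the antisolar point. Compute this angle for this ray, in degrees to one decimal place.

52.2°

sin r = sin 74.1° / 1.337 = 0.9617/1.337 = 0.7193; r = 46.00°.
D = 2·74.1° − 6·46.00° + 2·180° = 148.20° − 275.99° + 360° = 232.21°.
Angle from antisolar point = D − 180° = 52.21°.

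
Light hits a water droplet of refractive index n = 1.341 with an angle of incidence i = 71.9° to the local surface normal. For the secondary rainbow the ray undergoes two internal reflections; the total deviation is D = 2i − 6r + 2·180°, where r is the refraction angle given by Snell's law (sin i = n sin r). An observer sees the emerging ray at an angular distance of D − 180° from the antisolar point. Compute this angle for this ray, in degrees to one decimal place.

sin r = sin 71.9° / 1.341 = 0.9505/1.341 = 0.7088; r = 45.14°.
D = 2·71.9° − 6·45.14° + 2·180° = 143.80° − 270.83° + 360° = 232.97°.
Angle from antisolar point = D − 180° = 52.97°.

53.0°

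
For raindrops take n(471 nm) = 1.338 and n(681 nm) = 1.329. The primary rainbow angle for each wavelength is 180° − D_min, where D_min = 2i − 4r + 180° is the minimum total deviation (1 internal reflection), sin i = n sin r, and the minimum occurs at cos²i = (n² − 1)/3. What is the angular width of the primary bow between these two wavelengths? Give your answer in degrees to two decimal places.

At 471 nm (n = 1.338): cos²i = 0.26341 → i = 59.120°, r = 39.899°, D_min = 138.643°, rainbow angle = 41.357°.
At 681 nm (n = 1.329): cos²i = 0.25541 → i = 59.643°, r = 40.487°, D_min = 137.337°, rainbow angle = 42.663°.
Angular width = |41.357° − 42.663°| = 1.307°.

1.31°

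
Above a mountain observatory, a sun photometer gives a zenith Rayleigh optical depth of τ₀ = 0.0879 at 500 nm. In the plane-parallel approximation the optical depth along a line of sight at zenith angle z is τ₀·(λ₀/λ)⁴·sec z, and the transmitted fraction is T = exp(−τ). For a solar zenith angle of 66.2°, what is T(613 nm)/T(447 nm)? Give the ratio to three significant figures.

1.28

Airmass: sec 66.2° = 2.4780.
τ(613 nm) = 0.0879 × (500/613)⁴ × 2.4780 = 0.0879 × 0.4426 × 2.4780 = 0.0964.
τ(447 nm) = 0.0879 × (500/447)⁴ × 2.4780 = 0.0879 × 1.5655 × 2.4780 = 0.3410.
T(613)/T(447) = exp(τ_B − τ_A) = exp(0.2446) = 1.2771.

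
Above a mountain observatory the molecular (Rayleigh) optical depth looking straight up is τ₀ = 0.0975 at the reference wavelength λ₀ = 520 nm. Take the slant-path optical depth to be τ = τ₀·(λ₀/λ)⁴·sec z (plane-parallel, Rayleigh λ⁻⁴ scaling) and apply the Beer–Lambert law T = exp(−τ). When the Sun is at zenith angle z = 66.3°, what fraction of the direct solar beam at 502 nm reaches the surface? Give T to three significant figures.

sec 66.3° = 2.4879.
τ = 0.0975 × (520/502)⁴ × 2.4879 = 0.0975 × 1.1513 × 2.4879 = 0.2793.
T = exp(−0.2793) = 0.7563.

0.756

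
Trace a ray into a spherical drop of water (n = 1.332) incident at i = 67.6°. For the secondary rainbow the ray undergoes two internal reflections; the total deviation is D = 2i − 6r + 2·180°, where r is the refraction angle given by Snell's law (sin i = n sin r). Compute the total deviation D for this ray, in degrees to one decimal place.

231.5°

sin r = sin 67.6° / 1.332 = 0.9245/1.332 = 0.6941; r = 43.96°.
D = 2·67.6° − 6·43.96° + 2·180° = 135.20° − 263.73° + 360° = 231.47°.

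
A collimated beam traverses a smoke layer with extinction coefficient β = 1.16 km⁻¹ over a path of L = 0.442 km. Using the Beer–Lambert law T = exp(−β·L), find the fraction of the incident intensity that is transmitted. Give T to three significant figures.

0.599

τ = β·L = 1.16 × 0.442 = 0.5127.
T = exp(−0.5127) = 0.5989.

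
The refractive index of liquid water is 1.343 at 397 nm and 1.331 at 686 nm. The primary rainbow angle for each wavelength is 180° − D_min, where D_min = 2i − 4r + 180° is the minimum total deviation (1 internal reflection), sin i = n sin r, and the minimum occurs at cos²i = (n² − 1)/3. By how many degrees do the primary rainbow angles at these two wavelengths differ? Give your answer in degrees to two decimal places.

1.72°

At 397 nm (n = 1.343): cos²i = 0.26788 → i = 58.830°, r = 39.577°, D_min = 139.354°, rainbow angle = 40.646°.
At 686 nm (n = 1.331): cos²i = 0.25719 → i = 59.527°, r = 40.356°, D_min = 137.630°, rainbow angle = 42.370°.
Angular width = |40.646° − 42.370°| = 1.724°.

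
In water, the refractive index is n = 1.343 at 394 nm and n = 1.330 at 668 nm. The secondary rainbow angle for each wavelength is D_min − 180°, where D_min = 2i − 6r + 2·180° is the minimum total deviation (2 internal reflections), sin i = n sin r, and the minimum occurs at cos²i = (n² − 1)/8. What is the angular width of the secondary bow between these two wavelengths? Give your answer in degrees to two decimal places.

At 394 nm (n = 1.343): cos²i = 0.10046 → i = 71.522°, r = 44.928°, D_min = 233.478°, rainbow angle = 53.478°.
At 668 nm (n = 1.330): cos²i = 0.09611 → i = 71.940°, r = 45.630°, D_min = 230.101°, rainbow angle = 50.101°.
Angular width = |53.478° − 50.101°| = 3.377°.

3.38°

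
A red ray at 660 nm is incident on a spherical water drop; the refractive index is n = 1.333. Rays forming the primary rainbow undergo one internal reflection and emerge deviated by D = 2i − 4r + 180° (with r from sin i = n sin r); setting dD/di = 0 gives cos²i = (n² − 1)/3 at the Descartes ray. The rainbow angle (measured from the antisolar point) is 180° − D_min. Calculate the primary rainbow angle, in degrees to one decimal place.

cos²i = (1.77689 − 1)/3 = 0.25896; i = arccos(0.50888) = 59.410°.
sin r = sin 59.410°/1.333 = 0.64579; r = 40.225°.
D_min = 2·59.410° − 4·40.225° + 180° = 137.922°.
Rainbow angle = 180° − D_min = 42.078°.

42.1°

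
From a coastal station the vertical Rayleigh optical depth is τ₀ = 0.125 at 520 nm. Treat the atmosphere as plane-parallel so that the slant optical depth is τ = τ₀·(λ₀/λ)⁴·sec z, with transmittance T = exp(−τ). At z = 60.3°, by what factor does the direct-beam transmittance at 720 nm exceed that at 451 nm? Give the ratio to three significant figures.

Airmass: sec 60.3° = 2.0183.
τ(720 nm) = 0.125 × (520/720)⁴ × 2.0183 = 0.125 × 0.2721 × 2.0183 = 0.0686.
τ(451 nm) = 0.125 × (520/451)⁴ × 2.0183 = 0.125 × 1.7673 × 2.0183 = 0.4459.
T(720)/T(451) = exp(τ_B − τ_A) = exp(0.3772) = 1.4582.

1.46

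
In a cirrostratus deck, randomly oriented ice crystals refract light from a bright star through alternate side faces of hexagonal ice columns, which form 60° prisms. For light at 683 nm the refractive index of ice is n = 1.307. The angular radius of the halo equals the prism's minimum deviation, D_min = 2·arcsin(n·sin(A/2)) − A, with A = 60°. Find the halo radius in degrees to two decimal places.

21.61°

n·sin(A/2) = 1.307 × sin 30° = 1.307 × 0.5000 = 0.6535.
D_min = 2·arcsin(0.6535) − 60° = 2 × 40.806° − 60° = 21.612°.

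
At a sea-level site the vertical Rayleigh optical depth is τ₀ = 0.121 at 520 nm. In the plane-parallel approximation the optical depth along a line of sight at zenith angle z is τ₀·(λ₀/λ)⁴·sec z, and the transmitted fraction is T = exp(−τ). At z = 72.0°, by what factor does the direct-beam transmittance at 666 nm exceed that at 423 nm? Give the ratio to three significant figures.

Airmass: sec 72.0° = 3.2361.
τ(666 nm) = 0.121 × (520/666)⁴ × 3.2361 = 0.121 × 0.3716 × 3.2361 = 0.1455.
τ(423 nm) = 0.121 × (520/423)⁴ × 3.2361 = 0.121 × 2.2838 × 3.2361 = 0.8942.
T(666)/T(423) = exp(τ_B − τ_A) = exp(0.7487) = 2.1143.

2.11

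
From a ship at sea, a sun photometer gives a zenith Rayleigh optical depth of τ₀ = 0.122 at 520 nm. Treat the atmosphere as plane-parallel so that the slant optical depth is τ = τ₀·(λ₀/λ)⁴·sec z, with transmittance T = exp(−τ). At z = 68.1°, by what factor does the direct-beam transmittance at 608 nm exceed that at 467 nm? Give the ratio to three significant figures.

1.39

Airmass: sec 68.1° = 2.6811.
τ(608 nm) = 0.122 × (520/608)⁴ × 2.6811 = 0.122 × 0.5351 × 2.6811 = 0.1750.
τ(467 nm) = 0.122 × (520/467)⁴ × 2.6811 = 0.122 × 1.5373 × 2.6811 = 0.5028.
T(608)/T(467) = exp(τ_B − τ_A) = exp(0.3278) = 1.3879.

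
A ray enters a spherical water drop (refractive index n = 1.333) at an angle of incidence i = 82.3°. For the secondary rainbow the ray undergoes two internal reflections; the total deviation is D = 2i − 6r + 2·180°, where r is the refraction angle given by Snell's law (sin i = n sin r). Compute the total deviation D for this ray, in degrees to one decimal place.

236.5°

sin r = sin 82.3° / 1.333 = 0.9910/1.333 = 0.7434; r = 48.02°.
D = 2·82.3° − 6·48.02° + 2·180° = 164.60° − 288.14° + 360° = 236.46°.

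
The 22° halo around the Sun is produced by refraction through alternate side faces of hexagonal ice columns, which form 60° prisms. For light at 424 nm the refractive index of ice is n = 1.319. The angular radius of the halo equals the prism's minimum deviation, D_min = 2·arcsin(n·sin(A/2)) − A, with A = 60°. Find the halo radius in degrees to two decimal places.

n·sin(A/2) = 1.319 × sin 30° = 1.319 × 0.5000 = 0.6595.
D_min = 2·arcsin(0.6595) − 60° = 2 × 41.262° − 60° = 22.524°.

22.52°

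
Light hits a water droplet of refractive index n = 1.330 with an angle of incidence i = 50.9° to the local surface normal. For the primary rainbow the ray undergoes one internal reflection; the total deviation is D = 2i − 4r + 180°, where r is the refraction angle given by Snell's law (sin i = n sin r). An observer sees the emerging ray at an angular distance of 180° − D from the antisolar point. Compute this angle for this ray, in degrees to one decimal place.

41.0°

sin r = sin 50.9° / 1.330 = 0.7760/1.330 = 0.5835; r = 35.70°.
D = 2·50.9° − 4·35.70° + 180° = 101.80° − 142.79° + 180° = 139.01°.
Angle from antisolar point = 180° − D = 40.99°.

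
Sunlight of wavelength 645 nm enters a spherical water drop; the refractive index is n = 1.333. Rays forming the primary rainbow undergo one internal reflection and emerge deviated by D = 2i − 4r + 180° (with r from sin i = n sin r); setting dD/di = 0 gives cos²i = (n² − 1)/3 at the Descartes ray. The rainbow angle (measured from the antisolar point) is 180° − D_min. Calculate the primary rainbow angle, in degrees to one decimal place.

cos²i = (1.77689 − 1)/3 = 0.25896; i = arccos(0.50888) = 59.410°.
sin r = sin 59.410°/1.333 = 0.64579; r = 40.225°.
D_min = 2·59.410° − 4·40.225° + 180° = 137.922°.
Rainbow angle = 180° − D_min = 42.078°.

42.1°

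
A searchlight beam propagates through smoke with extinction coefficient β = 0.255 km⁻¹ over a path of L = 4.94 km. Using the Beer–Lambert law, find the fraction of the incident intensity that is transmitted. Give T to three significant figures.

τ = β·L = 0.255 × 4.94 = 1.2597.
T = exp(−1.2597) = 0.2837.

0.284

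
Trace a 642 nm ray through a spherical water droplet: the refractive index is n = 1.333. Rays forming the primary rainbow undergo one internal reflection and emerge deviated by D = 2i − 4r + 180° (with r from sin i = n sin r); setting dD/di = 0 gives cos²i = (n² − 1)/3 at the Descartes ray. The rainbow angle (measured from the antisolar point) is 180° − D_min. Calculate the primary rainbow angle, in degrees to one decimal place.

42.1°

cos²i = (1.77689 − 1)/3 = 0.25896; i = arccos(0.50888) = 59.410°.
sin r = sin 59.410°/1.333 = 0.64579; r = 40.225°.
D_min = 2·59.410° − 4·40.225° + 180° = 137.922°.
Rainbow angle = 180° − D_min = 42.078°.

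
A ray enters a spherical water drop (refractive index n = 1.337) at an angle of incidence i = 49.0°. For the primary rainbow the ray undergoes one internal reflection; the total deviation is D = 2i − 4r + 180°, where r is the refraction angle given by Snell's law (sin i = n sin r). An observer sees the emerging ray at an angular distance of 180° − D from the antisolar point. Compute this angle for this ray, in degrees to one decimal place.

39.5°

sin r = sin 49.0° / 1.337 = 0.7547/1.337 = 0.5645; r = 34.37°.
D = 2·49.0° − 4·34.37° + 180° = 98.00° − 137.46° + 180° = 140.54°.
Angle from antisolar point = 180° − D = 39.46°.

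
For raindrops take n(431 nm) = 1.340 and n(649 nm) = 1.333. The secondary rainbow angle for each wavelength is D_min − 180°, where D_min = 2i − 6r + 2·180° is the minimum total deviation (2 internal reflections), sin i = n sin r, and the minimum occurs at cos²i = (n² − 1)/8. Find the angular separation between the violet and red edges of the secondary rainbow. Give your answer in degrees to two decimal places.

1.82°

At 431 nm (n = 1.340): cos²i = 0.09945 → i = 71.618°, r = 45.088°, D_min = 232.709°, rainbow angle = 52.709°.
At 649 nm (n = 1.333): cos²i = 0.09711 → i = 71.843°, r = 45.466°, D_min = 230.891°, rainbow angle = 50.891°.
Angular width = |52.709° − 50.891°| = 1.818°.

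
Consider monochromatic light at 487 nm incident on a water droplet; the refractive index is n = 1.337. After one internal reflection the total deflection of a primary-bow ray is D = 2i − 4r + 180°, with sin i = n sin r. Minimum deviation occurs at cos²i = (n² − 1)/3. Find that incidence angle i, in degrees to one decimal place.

cos²i = (1.337² − 1)/3 = (1.78757 − 1)/3 = 0.26252.
cos i = 0.51237, so i = 59.178°.

59.2°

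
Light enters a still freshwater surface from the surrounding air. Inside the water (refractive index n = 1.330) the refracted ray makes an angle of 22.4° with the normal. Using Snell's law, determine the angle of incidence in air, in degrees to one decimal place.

30.5°

Snell: sin θ_i = n · sin θ_r = 1.330 × sin 22.4° = 1.330 × 0.3811 = 0.5068.
θ_i = arcsin(0.5068) = 30.45°.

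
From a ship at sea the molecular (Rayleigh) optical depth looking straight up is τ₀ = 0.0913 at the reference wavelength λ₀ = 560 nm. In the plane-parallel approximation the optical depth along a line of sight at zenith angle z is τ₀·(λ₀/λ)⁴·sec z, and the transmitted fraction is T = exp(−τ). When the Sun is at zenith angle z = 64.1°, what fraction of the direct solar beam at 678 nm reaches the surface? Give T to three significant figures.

0.907

sec 64.1° = 2.2894.
τ = 0.0913 × (560/678)⁴ × 2.2894 = 0.0913 × 0.4654 × 2.2894 = 0.0973.
T = exp(−0.0973) = 0.9073.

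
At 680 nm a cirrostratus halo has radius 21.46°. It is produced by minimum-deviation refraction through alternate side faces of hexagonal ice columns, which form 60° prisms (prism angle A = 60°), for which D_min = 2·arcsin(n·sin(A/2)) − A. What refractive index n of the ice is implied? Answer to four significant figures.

1.305

Rearranging: n = sin((D_min + A)/2) / sin(A/2).
(D_min + A)/2 = (21.46° + 60°)/2 = 40.730°.
n = sin 40.730° / sin 30° = 0.6525 / 0.5000 = 1.3050.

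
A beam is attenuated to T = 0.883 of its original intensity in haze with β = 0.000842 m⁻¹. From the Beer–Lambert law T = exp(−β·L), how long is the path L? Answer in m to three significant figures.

148 m

Beer–Lambert: T = exp(−βL) ⇒ L = −ln(T)/β = −ln(0.883)/0.000842 = 0.1244/0.000842 = 147.8 m.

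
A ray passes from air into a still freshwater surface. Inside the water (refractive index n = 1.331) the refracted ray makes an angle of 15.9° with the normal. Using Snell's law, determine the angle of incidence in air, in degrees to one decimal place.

Snell: sin θ_i = n · sin θ_r = 1.331 × sin 15.9° = 1.331 × 0.2740 = 0.3646.
θ_i = arcsin(0.3646) = 21.39°.

21.4°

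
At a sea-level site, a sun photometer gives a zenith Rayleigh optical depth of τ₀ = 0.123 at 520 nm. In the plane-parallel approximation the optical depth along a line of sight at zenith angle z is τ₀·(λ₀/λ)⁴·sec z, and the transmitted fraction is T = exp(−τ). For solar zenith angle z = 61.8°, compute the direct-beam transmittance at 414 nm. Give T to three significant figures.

0.523

sec 61.8° = 2.1162.
τ = 0.123 × (520/414)⁴ × 2.1162 = 0.123 × 2.4889 × 2.1162 = 0.6478.
T = exp(−0.6478) = 0.5232.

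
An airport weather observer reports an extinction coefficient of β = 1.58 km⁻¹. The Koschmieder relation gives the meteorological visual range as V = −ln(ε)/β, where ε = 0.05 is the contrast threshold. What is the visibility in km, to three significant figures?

1.90 km

V = −ln(0.05) / 1.58 = 2.996 / 1.58 = 1.8960 km.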